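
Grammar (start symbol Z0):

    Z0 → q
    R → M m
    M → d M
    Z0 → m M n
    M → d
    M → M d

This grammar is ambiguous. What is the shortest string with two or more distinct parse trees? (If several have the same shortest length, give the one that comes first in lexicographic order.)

length 1: no string has ≥2 trees
length 3: no string has ≥2 trees
length 4: m d d n has 2 parse trees

Two derivations of m d d n:
  Z0 ⇒ m M n ⇒ m d M n ⇒ m d d n
  Z0 ⇒ m M n ⇒ m M d n ⇒ m d d n

m d d n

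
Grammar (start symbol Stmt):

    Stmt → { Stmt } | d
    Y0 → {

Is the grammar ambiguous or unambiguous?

Unambiguous

Only Stmt is reachable from Stmt; ignoring the rest: Each string is a nest of matched brackets around a single atom. An opening bracket forces the recursive rule; an atom forces the base rule.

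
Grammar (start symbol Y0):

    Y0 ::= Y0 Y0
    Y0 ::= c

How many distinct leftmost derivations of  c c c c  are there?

5

Parse trees for c c c c:
  [Y0 [Y0 c] [Y0 [Y0 c] [Y0 [Y0 c] [Y0 c]]]]
  [Y0 [Y0 c] [Y0 [Y0 [Y0 c] [Y0 c]] [Y0 c]]]
  [Y0 [Y0 [Y0 c] [Y0 c]] [Y0 [Y0 c] [Y0 c]]]
  [Y0 [Y0 [Y0 c] [Y0 [Y0 c] [Y0 c]]] [Y0 c]]
  [Y0 [Y0 [Y0 [Y0 c] [Y0 c]] [Y0 c]] [Y0 c]]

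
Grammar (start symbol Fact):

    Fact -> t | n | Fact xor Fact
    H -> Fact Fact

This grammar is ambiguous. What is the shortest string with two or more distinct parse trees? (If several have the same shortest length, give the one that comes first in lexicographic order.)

length 1: no string has ≥2 trees
length 3: no string has ≥2 trees
length 5: n xor n xor n has 2 parse trees

Two derivations of n xor n xor n:
  Fact ⇒ Fact xor Fact ⇒ n xor Fact ⇒ n xor Fact xor Fact ⇒ n xor n xor Fact ⇒ n xor n xor n
  Fact ⇒ Fact xor Fact ⇒ Fact xor Fact xor Fact ⇒ n xor Fact xor Fact ⇒ n xor n xor Fact ⇒ n xor n xor n

n xor n xor n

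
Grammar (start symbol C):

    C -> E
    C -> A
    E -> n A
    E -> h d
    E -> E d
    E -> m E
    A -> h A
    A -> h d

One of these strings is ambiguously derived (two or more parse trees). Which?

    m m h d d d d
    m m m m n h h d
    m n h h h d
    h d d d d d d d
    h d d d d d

m m h d d d d: 10 trees
m m m m n h h d: 1 tree
m n h h h d: 1 tree
h d d d d d d d: 1 tree
h d d d d d: 1 tree

m m h d d d d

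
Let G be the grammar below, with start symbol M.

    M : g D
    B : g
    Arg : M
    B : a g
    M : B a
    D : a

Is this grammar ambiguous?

Witness: g a

Derivation 1: M ⇒ g D ⇒ g a
Derivation 2: M ⇒ B a ⇒ g a

Two distinct leftmost derivations for the same string.

Ambiguous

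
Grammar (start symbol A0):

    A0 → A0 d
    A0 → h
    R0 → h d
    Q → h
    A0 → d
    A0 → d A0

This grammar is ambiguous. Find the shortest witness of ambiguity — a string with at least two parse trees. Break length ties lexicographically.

d d

length 1: no string has ≥2 trees
length 2: d d has 2 parse trees

Two derivations of d d:
  A0 ⇒ A0 d ⇒ d d
  A0 ⇒ d A0 ⇒ d d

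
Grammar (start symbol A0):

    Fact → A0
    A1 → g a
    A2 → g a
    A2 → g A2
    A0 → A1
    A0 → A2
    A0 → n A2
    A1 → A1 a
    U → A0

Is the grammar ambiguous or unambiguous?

Ambiguous

Witness: g a

Derivation 1: A0 ⇒ A1 ⇒ g a
Derivation 2: A0 ⇒ A2 ⇒ g a

Two distinct leftmost derivations for the same string.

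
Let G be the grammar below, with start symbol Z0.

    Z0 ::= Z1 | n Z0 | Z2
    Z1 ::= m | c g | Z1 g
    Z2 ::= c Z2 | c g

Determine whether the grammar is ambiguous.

Witness: c g

Derivation 1: Z0 ⇒ Z1 ⇒ c g
Derivation 2: Z0 ⇒ Z2 ⇒ c g

Two distinct leftmost derivations for the same string.

Ambiguous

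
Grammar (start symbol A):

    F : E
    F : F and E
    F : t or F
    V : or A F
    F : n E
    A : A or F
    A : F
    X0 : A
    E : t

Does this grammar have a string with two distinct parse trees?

Ambiguous

Witness: t or t

Derivation 1: A ⇒ A or F ⇒ F or F ⇒ E or F ⇒ t or F ⇒ t or E ⇒ t or t
Derivation 2: A ⇒ F ⇒ t or F ⇒ t or E ⇒ t or t

Two distinct leftmost derivations for the same string.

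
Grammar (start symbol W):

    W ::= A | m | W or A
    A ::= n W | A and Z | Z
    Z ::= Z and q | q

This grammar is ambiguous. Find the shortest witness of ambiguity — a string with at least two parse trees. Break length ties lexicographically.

length 1: no string has ≥2 trees
length 2: no string has ≥2 trees
length 3: q and q has 2 parse trees

Two derivations of q and q:
  W ⇒ A ⇒ A and Z ⇒ Z and Z ⇒ q and Z ⇒ q and q
  W ⇒ A ⇒ Z ⇒ Z and q ⇒ q and q

q and q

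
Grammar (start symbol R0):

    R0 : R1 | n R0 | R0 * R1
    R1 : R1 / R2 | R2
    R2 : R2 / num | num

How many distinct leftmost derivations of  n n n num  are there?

Parse trees for n n n num:
  [R0 n [R0 n [R0 n [R0 [R1 [R2 num]]]]]]

1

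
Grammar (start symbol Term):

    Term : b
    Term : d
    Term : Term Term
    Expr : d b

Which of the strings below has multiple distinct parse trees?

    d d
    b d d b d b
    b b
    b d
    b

d d: 1 tree
b d d b d b: 42 trees
b b: 1 tree
b d: 1 tree
b: 1 tree

b d d b d b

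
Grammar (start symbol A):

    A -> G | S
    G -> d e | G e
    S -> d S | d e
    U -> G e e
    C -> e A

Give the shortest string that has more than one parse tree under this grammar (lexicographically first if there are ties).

length 2: d e has 2 parse trees

Two derivations of d e:
  A ⇒ G ⇒ d e
  A ⇒ S ⇒ d e

d e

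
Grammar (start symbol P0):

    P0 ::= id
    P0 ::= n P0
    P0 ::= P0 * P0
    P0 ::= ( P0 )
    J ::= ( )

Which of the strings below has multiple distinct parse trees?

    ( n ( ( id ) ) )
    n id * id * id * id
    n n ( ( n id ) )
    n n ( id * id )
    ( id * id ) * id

( n ( ( id ) ) ): 1 tree
n id * id * id * id: 14 trees
n n ( ( n id ) ): 1 tree
n n ( id * id ): 1 tree
( id * id ) * id: 1 tree

n id * id * id * id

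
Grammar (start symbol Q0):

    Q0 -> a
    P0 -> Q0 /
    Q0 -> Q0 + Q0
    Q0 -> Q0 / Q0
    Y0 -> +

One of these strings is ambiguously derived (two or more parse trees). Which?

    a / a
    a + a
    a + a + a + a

a + a + a + a

a / a: 1 tree
a + a: 1 tree
a + a + a + a: 5 trees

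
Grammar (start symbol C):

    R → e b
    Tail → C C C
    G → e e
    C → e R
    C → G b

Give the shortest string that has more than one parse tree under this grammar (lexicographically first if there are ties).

length 3: e e b has 2 parse trees

Two derivations of e e b:
  C ⇒ e R ⇒ e e b
  C ⇒ G b ⇒ e e b

e e b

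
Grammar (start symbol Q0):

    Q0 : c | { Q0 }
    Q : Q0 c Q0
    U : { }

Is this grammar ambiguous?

(Q, U are unreachable from Q0, so their rules don't affect L(Q0).) L(Q0) is { openⁿ atom closeⁿ : n ≥ 0 }. The bracket depth fixes n, and the derivation is forced at every step.

Unambiguous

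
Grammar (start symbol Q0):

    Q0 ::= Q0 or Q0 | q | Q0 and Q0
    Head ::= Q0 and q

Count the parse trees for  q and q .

Parse trees for q and q:
  [Q0 [Q0 q] and [Q0 q]]

1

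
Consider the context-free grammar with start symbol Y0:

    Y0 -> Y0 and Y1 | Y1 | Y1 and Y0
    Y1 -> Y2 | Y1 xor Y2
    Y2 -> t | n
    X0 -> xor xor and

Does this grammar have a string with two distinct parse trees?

Ambiguous

Witness: n and n

Derivation 1: Y0 ⇒ Y0 and Y1 ⇒ Y1 and Y1 ⇒ Y2 and Y1 ⇒ n and Y1 ⇒ n and Y2 ⇒ n and n
Derivation 2: Y0 ⇒ Y1 and Y0 ⇒ Y2 and Y0 ⇒ n and Y0 ⇒ n and Y1 ⇒ n and Y2 ⇒ n and n

Two distinct leftmost derivations for the same string.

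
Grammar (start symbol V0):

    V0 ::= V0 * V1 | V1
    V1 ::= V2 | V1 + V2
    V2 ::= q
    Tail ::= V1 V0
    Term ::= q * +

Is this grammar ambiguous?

(Tail, Term are unreachable from V0, so their rules don't affect L(V0).) This is a standard precedence ladder (V0 over V1 over V2), with each level left-recursive on its own operator ('*' at V0, '+' at V1). That structure is LR(1), hence unambiguous.

Unambiguous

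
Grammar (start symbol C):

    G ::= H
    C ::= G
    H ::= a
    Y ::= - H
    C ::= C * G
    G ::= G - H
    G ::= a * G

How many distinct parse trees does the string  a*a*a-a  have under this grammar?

7

Parse trees for a*a*a-a:
  [C [G [G a * [G a * [G [H a]]]] - [H a]]]
  [C [G a * [G [G a * [G [H a]]] - [H a]]]]
  [C [G a * [G a * [G [G [H a]] - [H a]]]]]
  [C [C [G [H a]]] * [G [G a * [G [H a]]] - [H a]]]
  [C [C [G [H a]]] * [G a * [G [G [H a]] - [H a]]]]
  [C [C [G a * [G [H a]]]] * [G [G [H a]] - [H a]]]
  [C [C [C [G [H a]]] * [G [H a]]] * [G [G [H a]] - [H a]]]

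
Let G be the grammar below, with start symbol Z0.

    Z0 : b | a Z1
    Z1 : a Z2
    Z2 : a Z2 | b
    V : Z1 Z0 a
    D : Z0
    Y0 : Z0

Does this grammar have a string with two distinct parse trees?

Only Z0, Z1, Z2 are reachable from Z0; ignoring the rest: Restricted to the reachable nonterminals, every rule has the form A → t or A → t B, and no two rules for the same A share a first terminal. The grammar encodes a DFA — one run per string.

Unambiguous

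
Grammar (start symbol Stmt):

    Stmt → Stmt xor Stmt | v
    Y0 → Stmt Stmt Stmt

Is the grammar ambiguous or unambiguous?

Witness: v xor v xor v

Derivation 1: Stmt ⇒ Stmt xor Stmt ⇒ Stmt xor Stmt xor Stmt ⇒ v xor Stmt xor Stmt ⇒ v xor v xor Stmt ⇒ v xor v xor v
Derivation 2: Stmt ⇒ Stmt xor Stmt ⇒ v xor Stmt ⇒ v xor Stmt xor Stmt ⇒ v xor v xor Stmt ⇒ v xor v xor v

Two distinct leftmost derivations for the same string.

Ambiguous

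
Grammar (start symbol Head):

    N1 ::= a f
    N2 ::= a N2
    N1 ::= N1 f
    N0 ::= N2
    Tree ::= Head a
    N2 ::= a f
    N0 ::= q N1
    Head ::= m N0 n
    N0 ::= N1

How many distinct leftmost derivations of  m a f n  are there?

2

Parse trees for m a f n:
  [Head m [N0 [N2 a f]] n]
  [Head m [N0 [N1 a f]] n]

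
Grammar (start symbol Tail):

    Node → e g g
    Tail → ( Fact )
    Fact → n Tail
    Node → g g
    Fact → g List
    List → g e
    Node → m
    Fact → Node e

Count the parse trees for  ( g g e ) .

Parse trees for ( g g e ):
  [Tail ( [Fact g [List g e]] )]
  [Tail ( [Fact [Node g g] e] )]

2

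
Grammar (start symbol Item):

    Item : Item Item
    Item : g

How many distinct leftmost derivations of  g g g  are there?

Parse trees for g g g:
  [Item [Item g] [Item [Item g] [Item g]]]
  [Item [Item [Item g] [Item g]] [Item g]]

2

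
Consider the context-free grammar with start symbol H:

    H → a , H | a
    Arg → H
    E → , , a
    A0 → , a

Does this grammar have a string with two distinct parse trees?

Unambiguous

(Arg, E, A0 are unreachable from H, so their rules don't affect L(H).) The reachable grammar is A → atom sep A | atom. Each atom is followed by either the separator (recurse) or end-of-string (stop) — no choice point.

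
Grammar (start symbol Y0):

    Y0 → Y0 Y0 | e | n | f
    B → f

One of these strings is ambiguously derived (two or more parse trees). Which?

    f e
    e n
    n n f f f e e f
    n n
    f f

f e: 1 tree
e n: 1 tree
n n f f f e e f: 429 trees
n n: 1 tree
f f: 1 tree

n n f f f e e f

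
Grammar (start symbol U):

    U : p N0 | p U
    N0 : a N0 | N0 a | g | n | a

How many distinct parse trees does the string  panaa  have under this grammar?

3

Parse trees for panaa:
  [U p [N0 a [N0 [N0 [N0 n] a] a]]]
  [U p [N0 [N0 a [N0 [N0 n] a]] a]]
  [U p [N0 [N0 [N0 a [N0 n]] a] a]]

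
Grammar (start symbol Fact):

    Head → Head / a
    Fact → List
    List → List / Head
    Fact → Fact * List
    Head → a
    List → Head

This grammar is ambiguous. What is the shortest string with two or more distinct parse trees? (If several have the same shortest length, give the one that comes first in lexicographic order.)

a / a

length 1: no string has ≥2 trees
length 3: a / a has 2 parse trees

Two derivations of a / a:
  Fact ⇒ List ⇒ List / Head ⇒ Head / Head ⇒ a / Head ⇒ a / a
  Fact ⇒ List ⇒ Head ⇒ Head / a ⇒ a / a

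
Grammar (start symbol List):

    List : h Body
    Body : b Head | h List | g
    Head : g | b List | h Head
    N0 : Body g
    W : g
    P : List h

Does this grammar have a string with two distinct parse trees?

Unambiguous

Only List, Body, Head are reachable from List; ignoring the rest: Restricted to the reachable nonterminals, every rule has the form A → t or A → t B, and no two rules for the same A share a first terminal. The grammar encodes a DFA — one run per string.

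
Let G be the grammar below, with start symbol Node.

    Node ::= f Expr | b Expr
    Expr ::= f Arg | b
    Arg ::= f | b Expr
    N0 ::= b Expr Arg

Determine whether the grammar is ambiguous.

Unambiguous

Only Node, Expr, Arg are reachable from Node; ignoring the rest: Each reachable nonterminal has at most one production per leading terminal, and all productions are right-linear; the derivation is determined token-by-token.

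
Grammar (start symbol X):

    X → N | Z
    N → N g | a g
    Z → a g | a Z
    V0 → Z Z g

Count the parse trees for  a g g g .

1

Parse trees for a g g g:
  [X [N [N [N a g] g] g]]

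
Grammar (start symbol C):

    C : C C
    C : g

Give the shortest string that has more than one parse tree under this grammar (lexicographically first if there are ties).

length 1: no string has ≥2 trees
length 2: no string has ≥2 trees
length 3: g g g has 2 parse trees

Two derivations of g g g:
  C ⇒ C C ⇒ C C C ⇒ g C C ⇒ g g C ⇒ g g g
  C ⇒ C C ⇒ g C ⇒ g C C ⇒ g g C ⇒ g g g

g g g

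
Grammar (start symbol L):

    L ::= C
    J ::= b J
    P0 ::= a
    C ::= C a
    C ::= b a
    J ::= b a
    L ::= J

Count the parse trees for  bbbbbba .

Parse trees for bbbbbba:
  [L [J b [J b [J b [J b [J b [J b a]]]]]]]

1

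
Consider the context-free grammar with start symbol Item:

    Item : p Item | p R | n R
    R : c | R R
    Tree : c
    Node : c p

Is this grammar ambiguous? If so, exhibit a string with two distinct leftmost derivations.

Ambiguous

Witness: n c c c

Derivation 1: Item ⇒ n R ⇒ n R R ⇒ n c R ⇒ n c R R ⇒ n c c R ⇒ n c c c
Derivation 2: Item ⇒ n R ⇒ n R R ⇒ n R R R ⇒ n c R R ⇒ n c c R ⇒ n c c c

Two distinct leftmost derivations for the same string.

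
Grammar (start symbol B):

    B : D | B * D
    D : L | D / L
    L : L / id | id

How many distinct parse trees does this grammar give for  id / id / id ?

4

Parse trees for id / id / id:
  [B [D [L [L [L id] / id] / id]]]
  [B [D [D [L id]] / [L [L id] / id]]]
  [B [D [D [L [L id] / id]] / [L id]]]
  [B [D [D [D [L id]] / [L id]] / [L id]]]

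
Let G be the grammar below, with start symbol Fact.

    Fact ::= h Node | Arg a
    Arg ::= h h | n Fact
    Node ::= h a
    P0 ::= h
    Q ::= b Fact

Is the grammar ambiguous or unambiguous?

Witness: h h a

Derivation 1: Fact ⇒ h Node ⇒ h h a
Derivation 2: Fact ⇒ Arg a ⇒ h h a

Two distinct leftmost derivations for the same string.

Ambiguous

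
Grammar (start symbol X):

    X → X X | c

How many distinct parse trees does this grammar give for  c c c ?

Parse trees for c c c:
  [X [X c] [X [X c] [X c]]]
  [X [X [X c] [X c]] [X c]]

2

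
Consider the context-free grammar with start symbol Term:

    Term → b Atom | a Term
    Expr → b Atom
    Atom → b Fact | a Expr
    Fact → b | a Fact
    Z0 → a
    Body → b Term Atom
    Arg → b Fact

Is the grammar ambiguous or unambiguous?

Unambiguous

(Z0, Body, Arg are unreachable from Term, so their rules don't affect L(Term).) Restricted to the reachable nonterminals, every rule has the form A → t or A → t B, and no two rules for the same A share a first terminal. The grammar encodes a DFA — one run per string.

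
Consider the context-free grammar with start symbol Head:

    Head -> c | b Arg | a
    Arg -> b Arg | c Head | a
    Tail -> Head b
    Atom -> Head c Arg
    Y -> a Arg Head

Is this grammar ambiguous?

Only Head, Arg are reachable from Head; ignoring the rest: Each reachable nonterminal has at most one production per leading terminal, and all productions are right-linear; the derivation is determined token-by-token.

Unambiguous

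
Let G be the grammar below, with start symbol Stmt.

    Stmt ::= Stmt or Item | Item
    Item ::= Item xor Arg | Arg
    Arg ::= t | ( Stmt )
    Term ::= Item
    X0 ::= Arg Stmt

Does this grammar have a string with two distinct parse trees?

Unambiguous

(Term, X0 are unreachable from Stmt, so their rules don't affect L(Stmt).) This is a standard precedence ladder (Stmt over Item over Arg), with each level left-recursive on its own operator ('or' at Stmt, 'xor' at Item). That structure is LR(1), hence unambiguous.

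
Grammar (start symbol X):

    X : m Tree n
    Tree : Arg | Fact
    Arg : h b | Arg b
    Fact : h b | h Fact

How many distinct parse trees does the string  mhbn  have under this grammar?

Parse trees for mhbn:
  [X m [Tree [Arg h b]] n]
  [X m [Tree [Fact h b]] n]

2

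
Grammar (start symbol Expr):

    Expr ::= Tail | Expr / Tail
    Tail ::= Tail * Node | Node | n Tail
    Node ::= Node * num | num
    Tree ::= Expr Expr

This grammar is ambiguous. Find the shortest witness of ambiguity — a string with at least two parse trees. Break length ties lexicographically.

length 1: no string has ≥2 trees
length 2: no string has ≥2 trees
length 3: num * num has 2 parse trees

Two derivations of num * num:
  Expr ⇒ Tail ⇒ Tail * Node ⇒ Node * Node ⇒ num * Node ⇒ num * num
  Expr ⇒ Tail ⇒ Node ⇒ Node * num ⇒ num * num

num * num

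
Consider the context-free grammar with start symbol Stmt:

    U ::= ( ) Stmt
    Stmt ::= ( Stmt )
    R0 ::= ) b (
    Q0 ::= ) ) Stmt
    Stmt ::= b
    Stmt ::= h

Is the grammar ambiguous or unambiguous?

Only Stmt is reachable from Stmt; ignoring the rest: L(Stmt) is { openⁿ atom closeⁿ : n ≥ 0 }. The bracket depth fixes n, and the derivation is forced at every step.

Unambiguous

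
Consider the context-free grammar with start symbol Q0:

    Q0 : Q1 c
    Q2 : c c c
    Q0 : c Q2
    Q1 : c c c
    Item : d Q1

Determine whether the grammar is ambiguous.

Ambiguous

Witness: c c c c

Derivation 1: Q0 ⇒ Q1 c ⇒ c c c c
Derivation 2: Q0 ⇒ c Q2 ⇒ c c c c

Two distinct leftmost derivations for the same string.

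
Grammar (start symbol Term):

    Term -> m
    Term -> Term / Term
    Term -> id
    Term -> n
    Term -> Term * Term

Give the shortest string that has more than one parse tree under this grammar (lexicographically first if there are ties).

id * id * id

length 1: no string has ≥2 trees
length 3: no string has ≥2 trees
length 5: id * id * id has 2 parse trees

Two derivations of id * id * id:
  Term ⇒ Term * Term ⇒ id * Term ⇒ id * Term * Term ⇒ id * id * Term ⇒ id * id * id
  Term ⇒ Term * Term ⇒ Term * Term * Term ⇒ id * Term * Term ⇒ id * id * Term ⇒ id * id * id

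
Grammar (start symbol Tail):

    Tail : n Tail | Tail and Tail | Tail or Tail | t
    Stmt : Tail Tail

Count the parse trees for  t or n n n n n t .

1

Parse trees for t or n n n n n t:
  [Tail [Tail t] or [Tail n [Tail n [Tail n [Tail n [Tail n [Tail t]]]]]]]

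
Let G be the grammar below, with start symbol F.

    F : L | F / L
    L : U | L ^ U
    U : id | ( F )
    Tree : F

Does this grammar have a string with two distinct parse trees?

Unambiguous

(Tree is unreachable from F, so its rules don't affect L(F).) The grammar is stratified — F handles '/' (left-recursive), L handles '^', U atoms. Each operator has a fixed associativity and precedence level, so every string has one parse.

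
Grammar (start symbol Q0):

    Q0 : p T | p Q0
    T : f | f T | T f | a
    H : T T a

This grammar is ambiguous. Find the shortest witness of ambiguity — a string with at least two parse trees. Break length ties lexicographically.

length 2: no string has ≥2 trees
length 3: p f f has 2 parse trees

Two derivations of p f f:
  Q0 ⇒ p T ⇒ p f T ⇒ p f f
  Q0 ⇒ p T ⇒ p T f ⇒ p f f

p f f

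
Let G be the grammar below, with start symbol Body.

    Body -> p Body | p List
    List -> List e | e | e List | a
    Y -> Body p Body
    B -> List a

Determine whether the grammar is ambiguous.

Ambiguous

Witness: p e e

Derivation 1: Body ⇒ p List ⇒ p List e ⇒ p e e
Derivation 2: Body ⇒ p List ⇒ p e List ⇒ p e e

Two distinct leftmost derivations for the same string.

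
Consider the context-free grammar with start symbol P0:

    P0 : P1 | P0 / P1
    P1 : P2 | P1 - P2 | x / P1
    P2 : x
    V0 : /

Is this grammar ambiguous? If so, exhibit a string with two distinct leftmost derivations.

Ambiguous

Witness: x / x

Derivation 1: P0 ⇒ P1 ⇒ x / P1 ⇒ x / P2 ⇒ x / x
Derivation 2: P0 ⇒ P0 / P1 ⇒ P1 / P1 ⇒ P2 / P1 ⇒ x / P1 ⇒ x / P2 ⇒ x / x

Two distinct leftmost derivations for the same string.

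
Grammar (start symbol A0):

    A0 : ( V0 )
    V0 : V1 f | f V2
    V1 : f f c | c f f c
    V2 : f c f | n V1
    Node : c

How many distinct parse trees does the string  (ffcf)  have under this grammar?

2

Parse trees for (ffcf):
  [A0 ( [V0 [V1 f f c] f] )]
  [A0 ( [V0 f [V2 f c f]] )]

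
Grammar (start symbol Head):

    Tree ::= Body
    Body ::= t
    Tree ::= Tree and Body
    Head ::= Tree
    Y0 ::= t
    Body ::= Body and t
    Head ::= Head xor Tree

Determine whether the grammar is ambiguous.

Witness: t and t

Derivation 1: Head ⇒ Tree ⇒ Body ⇒ Body and t ⇒ t and t
Derivation 2: Head ⇒ Tree ⇒ Tree and Body ⇒ Body and Body ⇒ t and Body ⇒ t and t

Two distinct leftmost derivations for the same string.

Ambiguous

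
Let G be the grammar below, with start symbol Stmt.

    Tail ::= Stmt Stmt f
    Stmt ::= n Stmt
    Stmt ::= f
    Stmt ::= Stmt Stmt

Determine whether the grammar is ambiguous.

Witness: f f f

Derivation 1: Stmt ⇒ Stmt Stmt ⇒ f Stmt ⇒ f Stmt Stmt ⇒ f f Stmt ⇒ f f f
Derivation 2: Stmt ⇒ Stmt Stmt ⇒ Stmt Stmt Stmt ⇒ f Stmt Stmt ⇒ f f Stmt ⇒ f f f

Two distinct leftmost derivations for the same string.

Ambiguous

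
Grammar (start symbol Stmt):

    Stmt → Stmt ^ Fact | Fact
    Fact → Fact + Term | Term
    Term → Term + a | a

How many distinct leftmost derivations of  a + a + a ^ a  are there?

Parse trees for a + a + a ^ a:
  [Stmt [Stmt [Fact [Fact [Term a]] + [Term [Term a] + a]]] ^ [Fact [Term a]]]
  [Stmt [Stmt [Fact [Fact [Fact [Term a]] + [Term a]] + [Term a]]] ^ [Fact [Term a]]]
  [Stmt [Stmt [Fact [Fact [Term [Term a] + a]] + [Term a]]] ^ [Fact [Term a]]]
  [Stmt [Stmt [Fact [Term [Term [Term a] + a] + a]]] ^ [Fact [Term a]]]

4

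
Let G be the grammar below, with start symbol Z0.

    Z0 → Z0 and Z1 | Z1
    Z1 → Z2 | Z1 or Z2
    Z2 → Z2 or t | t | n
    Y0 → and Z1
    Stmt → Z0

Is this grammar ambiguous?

Witness: n or t

Derivation 1: Z0 ⇒ Z1 ⇒ Z2 ⇒ Z2 or t ⇒ n or t
Derivation 2: Z0 ⇒ Z1 ⇒ Z1 or Z2 ⇒ Z2 or Z2 ⇒ n or Z2 ⇒ n or t

Two distinct leftmost derivations for the same string.

Ambiguous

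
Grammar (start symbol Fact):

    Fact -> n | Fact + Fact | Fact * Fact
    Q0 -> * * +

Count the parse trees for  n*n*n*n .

Parse trees for n*n*n*n:
  [Fact [Fact n] * [Fact [Fact n] * [Fact [Fact n] * [Fact n]]]]
  [Fact [Fact n] * [Fact [Fact [Fact n] * [Fact n]] * [Fact n]]]
  [Fact [Fact [Fact n] * [Fact n]] * [Fact [Fact n] * [Fact n]]]
  [Fact [Fact [Fact n] * [Fact [Fact n] * [Fact n]]] * [Fact n]]
  [Fact [Fact [Fact [Fact n] * [Fact n]] * [Fact n]] * [Fact n]]

5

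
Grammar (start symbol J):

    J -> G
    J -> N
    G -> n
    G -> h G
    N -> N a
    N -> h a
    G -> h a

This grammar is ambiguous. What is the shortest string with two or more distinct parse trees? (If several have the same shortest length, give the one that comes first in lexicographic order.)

length 1: no string has ≥2 trees
length 2: h a has 2 parse trees

Two derivations of h a:
  J ⇒ G ⇒ h a
  J ⇒ N ⇒ h a

h a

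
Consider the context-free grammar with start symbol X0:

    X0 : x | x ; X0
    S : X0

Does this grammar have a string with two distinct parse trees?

Unambiguous

Only X0 is reachable from X0; ignoring the rest: The reachable grammar is A → atom sep A | atom. Each atom is followed by either the separator (recurse) or end-of-string (stop) — no choice point.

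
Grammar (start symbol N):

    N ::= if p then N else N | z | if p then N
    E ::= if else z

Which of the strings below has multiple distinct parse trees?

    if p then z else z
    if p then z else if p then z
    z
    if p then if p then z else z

if p then z else z: 1 tree
if p then z else if p then z: 1 tree
z: 1 tree
if p then if p then z else z: 2 trees

if p then if p then z else z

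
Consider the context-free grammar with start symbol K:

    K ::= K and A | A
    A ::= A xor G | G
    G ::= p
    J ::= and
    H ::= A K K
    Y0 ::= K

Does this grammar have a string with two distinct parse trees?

Unambiguous

(J, H, Y0 are unreachable from K, so their rules don't affect L(K).) The grammar is stratified — K handles 'and' (left-recursive), A handles 'xor', G atoms. Each operator has a fixed associativity and precedence level, so every string has one parse.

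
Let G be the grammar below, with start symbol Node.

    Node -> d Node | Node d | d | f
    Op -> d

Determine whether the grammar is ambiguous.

Ambiguous

Witness: d d

Derivation 1: Node ⇒ d Node ⇒ d d
Derivation 2: Node ⇒ Node d ⇒ d d

Two distinct leftmost derivations for the same string.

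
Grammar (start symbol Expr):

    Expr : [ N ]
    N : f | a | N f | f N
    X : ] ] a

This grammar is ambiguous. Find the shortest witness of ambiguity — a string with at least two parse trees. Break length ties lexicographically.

[ f f ]

length 3: no string has ≥2 trees
length 4: [ f f ] has 2 parse trees

Two derivations of [ f f ]:
  Expr ⇒ [ N ] ⇒ [ N f ] ⇒ [ f f ]
  Expr ⇒ [ N ] ⇒ [ f N ] ⇒ [ f f ]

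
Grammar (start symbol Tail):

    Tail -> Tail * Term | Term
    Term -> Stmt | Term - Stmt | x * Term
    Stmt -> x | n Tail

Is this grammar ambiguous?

Ambiguous

Witness: x * x

Derivation 1: Tail ⇒ Tail * Term ⇒ Term * Term ⇒ Stmt * Term ⇒ x * Term ⇒ x * Stmt ⇒ x * x
Derivation 2: Tail ⇒ Term ⇒ x * Term ⇒ x * Stmt ⇒ x * x

Two distinct leftmost derivations for the same string.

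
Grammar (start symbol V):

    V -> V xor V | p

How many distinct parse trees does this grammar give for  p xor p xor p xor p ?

Parse trees for p xor p xor p xor p:
  [V [V p] xor [V [V p] xor [V [V p] xor [V p]]]]
  [V [V p] xor [V [V [V p] xor [V p]] xor [V p]]]
  [V [V [V p] xor [V p]] xor [V [V p] xor [V p]]]
  [V [V [V p] xor [V [V p] xor [V p]]] xor [V p]]
  [V [V [V [V p] xor [V p]] xor [V p]] xor [V p]]

5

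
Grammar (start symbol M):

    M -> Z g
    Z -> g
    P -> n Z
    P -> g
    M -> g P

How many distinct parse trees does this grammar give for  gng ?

Parse trees for gng:
  [M g [P n [Z g]]]

1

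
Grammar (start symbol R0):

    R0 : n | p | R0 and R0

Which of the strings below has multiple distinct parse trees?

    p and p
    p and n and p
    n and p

p and n and p

p and p: 1 tree
p and n and p: 2 trees
n and p: 1 tree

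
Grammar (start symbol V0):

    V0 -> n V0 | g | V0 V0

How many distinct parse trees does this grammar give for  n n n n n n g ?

1

Parse trees for n n n n n n g:
  [V0 n [V0 n [V0 n [V0 n [V0 n [V0 n [V0 g]]]]]]]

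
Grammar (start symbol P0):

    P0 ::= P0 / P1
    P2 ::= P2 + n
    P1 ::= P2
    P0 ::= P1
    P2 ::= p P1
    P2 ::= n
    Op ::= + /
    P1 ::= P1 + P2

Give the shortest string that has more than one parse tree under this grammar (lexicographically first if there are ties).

length 1: no string has ≥2 trees
length 2: no string has ≥2 trees
length 3: n + n has 2 parse trees

Two derivations of n + n:
  P0 ⇒ P1 ⇒ P2 ⇒ P2 + n ⇒ n + n
  P0 ⇒ P1 ⇒ P1 + P2 ⇒ P2 + P2 ⇒ n + P2 ⇒ n + n

n + n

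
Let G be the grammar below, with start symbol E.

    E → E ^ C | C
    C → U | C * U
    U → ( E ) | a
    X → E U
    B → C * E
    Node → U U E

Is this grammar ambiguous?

Unambiguous

Only E, C, U are reachable from E; ignoring the rest: E → E ^ C | C  ;  C → C * U | U  — a left-associative chain with U at the bottom. Each string factors uniquely by precedence.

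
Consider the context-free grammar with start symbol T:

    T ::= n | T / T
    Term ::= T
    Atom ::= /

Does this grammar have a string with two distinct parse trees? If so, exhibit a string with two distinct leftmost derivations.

Ambiguous

Witness: n / n / n

Derivation 1: T ⇒ T / T ⇒ n / T ⇒ n / T / T ⇒ n / n / T ⇒ n / n / n
Derivation 2: T ⇒ T / T ⇒ T / T / T ⇒ n / T / T ⇒ n / n / T ⇒ n / n / n

Two distinct leftmost derivations for the same string.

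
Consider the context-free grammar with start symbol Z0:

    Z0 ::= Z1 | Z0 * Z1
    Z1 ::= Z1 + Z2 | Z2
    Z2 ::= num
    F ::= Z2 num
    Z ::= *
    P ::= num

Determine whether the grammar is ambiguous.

Unambiguous

(F, Z, P are unreachable from Z0, so their rules don't affect L(Z0).) This is a standard precedence ladder (Z0 over Z1 over Z2), with each level left-recursive on its own operator ('*' at Z0, '+' at Z1). That structure is LR(1), hence unambiguous.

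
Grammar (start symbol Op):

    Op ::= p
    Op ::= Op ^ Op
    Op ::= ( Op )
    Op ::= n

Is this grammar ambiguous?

Witness: n ^ n ^ n

Derivation 1: Op ⇒ Op ^ Op ⇒ Op ^ Op ^ Op ⇒ n ^ Op ^ Op ⇒ n ^ n ^ Op ⇒ n ^ n ^ n
Derivation 2: Op ⇒ Op ^ Op ⇒ n ^ Op ⇒ n ^ Op ^ Op ⇒ n ^ n ^ Op ⇒ n ^ n ^ n

Two distinct leftmost derivations for the same string.

Ambiguous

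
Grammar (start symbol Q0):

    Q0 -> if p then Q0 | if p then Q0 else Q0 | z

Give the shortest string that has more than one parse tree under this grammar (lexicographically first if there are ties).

if p then if p then z else z

length 1: no string has ≥2 trees
length 4: no string has ≥2 trees
length 6: no string has ≥2 trees
length 7: no string has ≥2 trees
length 9: if p then if p then z else z has 2 parse trees

Two derivations of if p then if p then z else z:
  Q0 ⇒ if p then Q0 ⇒ if p then if p then Q0 else Q0 ⇒ if p then if p then z else Q0 ⇒ if p then if p then z else z
  Q0 ⇒ if p then Q0 else Q0 ⇒ if p then if p then Q0 else Q0 ⇒ if p then if p then z else Q0 ⇒ if p then if p then z else z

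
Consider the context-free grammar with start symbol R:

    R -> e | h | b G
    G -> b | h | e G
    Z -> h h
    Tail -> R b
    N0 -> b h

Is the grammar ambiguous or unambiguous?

(Z, Tail, N0 are unreachable from R, so their rules don't affect L(R).) Each reachable nonterminal has at most one production per leading terminal, and all productions are right-linear; the derivation is determined token-by-token.

Unambiguous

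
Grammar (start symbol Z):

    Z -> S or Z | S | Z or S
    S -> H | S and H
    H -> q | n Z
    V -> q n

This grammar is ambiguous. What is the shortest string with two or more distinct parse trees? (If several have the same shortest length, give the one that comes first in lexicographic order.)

length 1: no string has ≥2 trees
length 2: no string has ≥2 trees
length 3: q or q has 2 parse trees

Two derivations of q or q:
  Z ⇒ S or Z ⇒ H or Z ⇒ q or Z ⇒ q or S ⇒ q or H ⇒ q or q
  Z ⇒ Z or S ⇒ S or S ⇒ H or S ⇒ q or S ⇒ q or H ⇒ q or q

q or q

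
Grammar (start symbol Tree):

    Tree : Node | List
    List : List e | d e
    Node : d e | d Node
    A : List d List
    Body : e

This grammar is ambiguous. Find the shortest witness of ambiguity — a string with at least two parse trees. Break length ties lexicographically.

d e

length 2: d e has 2 parse trees

Two derivations of d e:
  Tree ⇒ Node ⇒ d e
  Tree ⇒ List ⇒ d e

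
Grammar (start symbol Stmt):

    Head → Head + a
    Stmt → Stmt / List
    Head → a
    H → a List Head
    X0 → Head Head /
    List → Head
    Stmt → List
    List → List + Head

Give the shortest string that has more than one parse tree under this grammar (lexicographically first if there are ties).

a + a

length 1: no string has ≥2 trees
length 3: a + a has 2 parse trees

Two derivations of a + a:
  Stmt ⇒ List ⇒ Head ⇒ Head + a ⇒ a + a
  Stmt ⇒ List ⇒ List + Head ⇒ Head + Head ⇒ a + Head ⇒ a + a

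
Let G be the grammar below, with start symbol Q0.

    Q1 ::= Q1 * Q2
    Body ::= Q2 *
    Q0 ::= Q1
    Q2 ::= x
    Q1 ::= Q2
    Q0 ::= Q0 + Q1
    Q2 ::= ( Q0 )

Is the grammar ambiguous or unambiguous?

(Body is unreachable from Q0, so its rules don't affect L(Q0).) Q0 → Q0 + Q1 | Q1  ;  Q1 → Q1 * Q2 | Q2  — a left-associative chain with Q2 at the bottom. Each string factors uniquely by precedence.

Unambiguous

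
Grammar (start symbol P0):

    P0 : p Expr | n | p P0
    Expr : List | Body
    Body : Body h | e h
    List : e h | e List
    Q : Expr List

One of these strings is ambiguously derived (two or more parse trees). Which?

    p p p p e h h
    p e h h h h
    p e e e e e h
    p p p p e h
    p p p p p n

p p p p e h h: 1 tree
p e h h h h: 1 tree
p e e e e e h: 1 tree
p p p p e h: 2 trees
p p p p p n: 1 tree

p p p p e h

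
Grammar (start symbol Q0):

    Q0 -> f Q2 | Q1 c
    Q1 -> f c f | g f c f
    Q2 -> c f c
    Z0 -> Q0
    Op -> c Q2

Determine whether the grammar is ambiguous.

Witness: f c f c

Derivation 1: Q0 ⇒ f Q2 ⇒ f c f c
Derivation 2: Q0 ⇒ Q1 c ⇒ f c f c

Two distinct leftmost derivations for the same string.

Ambiguous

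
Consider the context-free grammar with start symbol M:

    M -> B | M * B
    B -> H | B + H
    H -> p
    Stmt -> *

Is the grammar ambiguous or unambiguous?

Unambiguous

Only M, B, H are reachable from M; ignoring the rest: The grammar is stratified — M handles '*' (left-recursive), B handles '+', H atoms. Each operator has a fixed associativity and precedence level, so every string has one parse.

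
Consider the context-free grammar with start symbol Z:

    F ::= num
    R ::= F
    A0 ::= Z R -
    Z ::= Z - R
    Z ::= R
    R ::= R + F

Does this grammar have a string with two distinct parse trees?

Only Z, R, F are reachable from Z; ignoring the rest: This is a standard precedence ladder (Z over R over F), with each level left-recursive on its own operator ('-' at Z, '+' at R). That structure is LR(1), hence unambiguous.

Unambiguous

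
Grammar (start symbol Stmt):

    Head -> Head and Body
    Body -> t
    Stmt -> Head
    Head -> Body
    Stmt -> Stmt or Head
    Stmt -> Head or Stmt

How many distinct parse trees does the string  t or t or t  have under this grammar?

4

Parse trees for t or t or t:
  [Stmt [Stmt [Stmt [Head [Body t]]] or [Head [Body t]]] or [Head [Body t]]]
  [Stmt [Stmt [Head [Body t]] or [Stmt [Head [Body t]]]] or [Head [Body t]]]
  [Stmt [Head [Body t]] or [Stmt [Stmt [Head [Body t]]] or [Head [Body t]]]]
  [Stmt [Head [Body t]] or [Stmt [Head [Body t]] or [Stmt [Head [Body t]]]]]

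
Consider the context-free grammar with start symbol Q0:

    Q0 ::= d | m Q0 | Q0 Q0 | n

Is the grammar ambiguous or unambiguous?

Ambiguous

Witness: d d d

Derivation 1: Q0 ⇒ Q0 Q0 ⇒ d Q0 ⇒ d Q0 Q0 ⇒ d d Q0 ⇒ d d d
Derivation 2: Q0 ⇒ Q0 Q0 ⇒ Q0 Q0 Q0 ⇒ d Q0 Q0 ⇒ d d Q0 ⇒ d d d

Two distinct leftmost derivations for the same string.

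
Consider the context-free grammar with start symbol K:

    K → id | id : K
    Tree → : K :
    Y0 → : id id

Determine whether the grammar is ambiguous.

Unambiguous

Only K is reachable from K; ignoring the rest: Right-recursive list with a separator: after each atom, whether the separator follows determines the rule. One parse per string.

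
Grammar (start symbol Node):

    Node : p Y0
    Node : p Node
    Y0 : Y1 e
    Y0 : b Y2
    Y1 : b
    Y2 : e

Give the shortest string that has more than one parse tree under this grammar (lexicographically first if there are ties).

p b e

length 3: p b e has 2 parse trees

Two derivations of p b e:
  Node ⇒ p Y0 ⇒ p Y1 e ⇒ p b e
  Node ⇒ p Y0 ⇒ p b Y2 ⇒ p b e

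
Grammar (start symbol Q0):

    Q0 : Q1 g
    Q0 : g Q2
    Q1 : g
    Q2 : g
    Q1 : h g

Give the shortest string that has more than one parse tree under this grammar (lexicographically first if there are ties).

g g

length 2: g g has 2 parse trees

Two derivations of g g:
  Q0 ⇒ Q1 g ⇒ g g
  Q0 ⇒ g Q2 ⇒ g g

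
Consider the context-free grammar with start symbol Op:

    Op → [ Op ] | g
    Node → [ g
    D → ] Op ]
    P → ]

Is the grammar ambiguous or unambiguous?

Unambiguous

Only Op is reachable from Op; ignoring the rest: L(Op) is { openⁿ atom closeⁿ : n ≥ 0 }. The bracket depth fixes n, and the derivation is forced at every step.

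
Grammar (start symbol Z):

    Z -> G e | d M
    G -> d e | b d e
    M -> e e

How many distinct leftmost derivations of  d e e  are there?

Parse trees for d e e:
  [Z [G d e] e]
  [Z d [M e e]]

2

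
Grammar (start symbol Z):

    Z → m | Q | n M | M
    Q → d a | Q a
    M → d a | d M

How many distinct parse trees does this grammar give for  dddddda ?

Parse trees for dddddda:
  [Z [M d [M d [M d [M d [M d [M d a]]]]]]]

1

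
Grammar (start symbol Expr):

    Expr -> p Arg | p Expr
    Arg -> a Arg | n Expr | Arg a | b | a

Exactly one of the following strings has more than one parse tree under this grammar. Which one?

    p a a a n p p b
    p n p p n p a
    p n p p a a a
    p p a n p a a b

p n p p a a a

p a a a n p p b: 1 tree
p n p p n p a: 1 tree
p n p p a a a: 7 trees
p p a n p a a b: 1 tree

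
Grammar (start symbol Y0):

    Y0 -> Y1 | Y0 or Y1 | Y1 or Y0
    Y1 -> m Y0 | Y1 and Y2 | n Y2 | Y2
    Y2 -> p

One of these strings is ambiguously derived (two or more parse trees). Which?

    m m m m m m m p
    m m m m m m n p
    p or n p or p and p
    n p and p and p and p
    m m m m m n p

p or n p or p and p

m m m m m m m p: 1 tree
m m m m m m n p: 1 tree
p or n p or p and p: 4 trees
n p and p and p and p: 1 tree
m m m m m n p: 1 tree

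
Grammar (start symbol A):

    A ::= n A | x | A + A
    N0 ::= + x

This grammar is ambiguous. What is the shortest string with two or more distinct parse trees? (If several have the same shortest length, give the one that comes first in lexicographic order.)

length 1: no string has ≥2 trees
length 2: no string has ≥2 trees
length 3: no string has ≥2 trees
length 4: n x + x has 2 parse trees

Two derivations of n x + x:
  A ⇒ n A ⇒ n A + A ⇒ n x + A ⇒ n x + x
  A ⇒ A + A ⇒ n A + A ⇒ n x + A ⇒ n x + x

n x + x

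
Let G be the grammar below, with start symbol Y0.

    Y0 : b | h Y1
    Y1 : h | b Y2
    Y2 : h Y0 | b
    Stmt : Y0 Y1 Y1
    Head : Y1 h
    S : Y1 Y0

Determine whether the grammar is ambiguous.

Unambiguous

Only Y0, Y1, Y2 are reachable from Y0; ignoring the rest: The reachable rules are right-linear with at most one rule per (nonterminal, next-terminal) pair. Each input token forces the next rule, so parsing is deterministic.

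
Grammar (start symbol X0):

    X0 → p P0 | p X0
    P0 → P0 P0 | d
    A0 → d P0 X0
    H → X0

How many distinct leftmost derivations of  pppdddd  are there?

Parse trees for pppdddd:
  [X0 p [X0 p [X0 p [P0 [P0 d] [P0 [P0 d] [P0 [P0 d] [P0 d]]]]]]]
  [X0 p [X0 p [X0 p [P0 [P0 d] [P0 [P0 [P0 d] [P0 d]] [P0 d]]]]]]
  [X0 p [X0 p [X0 p [P0 [P0 [P0 d] [P0 d]] [P0 [P0 d] [P0 d]]]]]]
  [X0 p [X0 p [X0 p [P0 [P0 [P0 d] [P0 [P0 d] [P0 d]]] [P0 d]]]]]
  [X0 p [X0 p [X0 p [P0 [P0 [P0 [P0 d] [P0 d]] [P0 d]] [P0 d]]]]]

5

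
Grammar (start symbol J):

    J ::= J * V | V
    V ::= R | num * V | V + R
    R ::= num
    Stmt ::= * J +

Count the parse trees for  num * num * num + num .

7

Parse trees for num * num * num + num:
  [J [J [V [R num]]] * [V num * [V [V [R num]] + [R num]]]]
  [J [J [V [R num]]] * [V [V num * [V [R num]]] + [R num]]]
  [J [J [J [V [R num]]] * [V [R num]]] * [V [V [R num]] + [R num]]]
  [J [J [V num * [V [R num]]]] * [V [V [R num]] + [R num]]]
  [J [V num * [V num * [V [V [R num]] + [R num]]]]]
  [J [V num * [V [V num * [V [R num]]] + [R num]]]]
  [J [V [V num * [V num * [V [R num]]]] + [R num]]]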